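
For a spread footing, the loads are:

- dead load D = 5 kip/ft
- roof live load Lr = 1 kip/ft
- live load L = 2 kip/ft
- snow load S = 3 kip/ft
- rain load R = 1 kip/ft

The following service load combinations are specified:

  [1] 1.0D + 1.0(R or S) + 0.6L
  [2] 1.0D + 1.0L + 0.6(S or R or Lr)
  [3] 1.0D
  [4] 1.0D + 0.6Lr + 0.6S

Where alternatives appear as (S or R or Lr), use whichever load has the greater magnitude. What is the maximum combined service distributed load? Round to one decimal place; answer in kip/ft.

9.2 kip/ft

(R or S) → S = 3 kip/ft; (S or R or Lr) → S = 3 kip/ft.
[1] 1.0(5) + 1.0(3) + 0.6(2) = 9.2
[2] 1.0(5) + 1.0(2) + 0.6(3) = 8.8
[3] 1.0(5) = 5.0
[4] 1.0(5) + 0.6(1) + 0.6(3) = 7.4
Maximum is from combination 1.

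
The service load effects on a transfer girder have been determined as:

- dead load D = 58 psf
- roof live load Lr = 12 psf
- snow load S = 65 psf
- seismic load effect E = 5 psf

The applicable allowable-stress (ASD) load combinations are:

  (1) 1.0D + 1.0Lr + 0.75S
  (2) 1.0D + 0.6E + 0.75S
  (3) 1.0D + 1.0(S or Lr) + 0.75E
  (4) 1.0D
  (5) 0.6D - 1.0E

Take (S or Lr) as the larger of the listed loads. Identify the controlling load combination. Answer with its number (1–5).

Combination 3

(S or Lr) → S = 65 psf.
(1) 1.0(58) + 1.0(12) + 0.75(65) = 118.75
(2) 1.0(58) + 0.6(5) + 0.75(65) = 109.75
(3) 1.0(58) + 1.0(65) + 0.75(5) = 126.75
(4) 1.0(58) = 58.00
(5) 0.6(58) - 1.0(5) = 29.80
The largest value is 126.75 psf from combination 3.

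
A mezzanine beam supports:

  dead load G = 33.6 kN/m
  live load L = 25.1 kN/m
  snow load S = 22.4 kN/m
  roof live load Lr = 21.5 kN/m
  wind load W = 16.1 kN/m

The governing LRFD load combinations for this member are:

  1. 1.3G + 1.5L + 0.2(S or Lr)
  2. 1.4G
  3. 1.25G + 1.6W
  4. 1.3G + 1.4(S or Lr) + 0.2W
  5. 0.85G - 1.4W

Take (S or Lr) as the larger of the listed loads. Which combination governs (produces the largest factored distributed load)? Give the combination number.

Combination 1

(S or Lr) → S = 22.4 kN/m.
1. 1.3(33.6) + 1.5(25.1) + 0.2(22.4) = 85.8
2. 1.4(33.6) = 47.0
3. 1.25(33.6) + 1.6(16.1) = 42.0 + 25.8 = 67.8
4. 1.3(33.6) + 1.4(22.4) + 0.2(16.1) = 43.7 + 31.4 + 3.2 = 78.3
5. 0.85(33.6) - 1.4(16.1) = 6.0
The largest value is 85.8 kN/m from combination 1.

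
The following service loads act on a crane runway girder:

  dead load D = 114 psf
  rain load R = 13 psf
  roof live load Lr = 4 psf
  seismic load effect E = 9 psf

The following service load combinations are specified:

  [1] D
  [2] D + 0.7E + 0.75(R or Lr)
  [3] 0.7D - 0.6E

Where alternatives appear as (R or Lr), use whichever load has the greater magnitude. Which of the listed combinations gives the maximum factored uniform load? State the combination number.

(R or Lr) → R = 13 psf.
[1] 1.0(114) = 114.0
[2] 1.0(114) + 0.7(9) + 0.75(13) = 114.0 + 6.3 + 9.8 = 130.1
[3] 0.7(114) - 0.6(9) = 79.8 - 5.4 = 74.4
The largest value is 130.1 psf from combination 2.

Combination 2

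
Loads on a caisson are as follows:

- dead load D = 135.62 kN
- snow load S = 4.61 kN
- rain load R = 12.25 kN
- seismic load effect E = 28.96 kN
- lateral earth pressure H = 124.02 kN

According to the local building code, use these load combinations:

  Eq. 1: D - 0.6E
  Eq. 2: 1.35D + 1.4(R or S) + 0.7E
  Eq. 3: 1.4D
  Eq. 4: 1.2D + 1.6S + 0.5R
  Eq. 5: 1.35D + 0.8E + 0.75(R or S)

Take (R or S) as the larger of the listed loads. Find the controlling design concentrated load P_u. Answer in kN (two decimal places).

(R or S) → R = 12.25 kN.
Eq. 1: 1.0(135.62) - 0.6(28.96) = 135.62 - 17.38 = 118.24
Eq. 2: 1.35(135.62) + 1.4(12.25) + 0.7(28.96) = 183.09 + 17.15 + 20.27 = 220.51
Eq. 3: 1.4(135.62) = 189.87
Eq. 4: 1.2(135.62) + 1.6(4.61) + 0.5(12.25) = 162.74 + 7.38 + 6.13 = 176.25
Eq. 5: 1.35(135.62) + 0.8(28.96) + 0.75(12.25) = 215.44
Combination 2 governs: P_u = 220.51 kN.

220.51 kN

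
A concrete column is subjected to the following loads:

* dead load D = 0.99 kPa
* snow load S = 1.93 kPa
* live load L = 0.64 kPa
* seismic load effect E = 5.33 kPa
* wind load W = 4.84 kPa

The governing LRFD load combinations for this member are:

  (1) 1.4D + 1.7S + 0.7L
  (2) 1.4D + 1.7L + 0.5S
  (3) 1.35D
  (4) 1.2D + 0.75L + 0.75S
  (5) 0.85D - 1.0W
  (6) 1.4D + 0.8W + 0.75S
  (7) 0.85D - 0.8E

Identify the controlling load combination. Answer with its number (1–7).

Combination 6

(1) 1.4(0.99) + 1.7(1.93) + 0.7(0.64) = 1.39 + 3.28 + 0.45 = 5.12
(2) 1.4(0.99) + 1.7(0.64) + 0.5(1.93) = 3.44
(3) 1.35(0.99) = 1.34
(4) 1.2(0.99) + 0.75(0.64) + 0.75(1.93) = 1.19 + 0.48 + 1.45 = 3.12
(5) 0.85(0.99) - 1.0(4.84) = 0.84 - 4.84 = -4.00
(6) 1.4(0.99) + 0.8(4.84) + 0.75(1.93) = 1.39 + 3.87 + 1.45 = 6.71
(7) 0.85(0.99) - 0.8(5.33) = 0.84 - 4.26 = -3.42
The largest value is 6.71 kPa from combination 6.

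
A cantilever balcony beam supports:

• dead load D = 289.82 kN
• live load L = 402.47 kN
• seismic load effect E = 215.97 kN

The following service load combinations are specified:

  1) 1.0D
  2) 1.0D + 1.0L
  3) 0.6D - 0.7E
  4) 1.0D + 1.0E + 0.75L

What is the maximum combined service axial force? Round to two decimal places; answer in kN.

1) 1.0(289.82) = 289.82
2) 1.0(289.82) + 1.0(402.47) = 289.82 + 402.47 = 692.29
3) 0.6(289.82) - 0.7(215.97) = 173.89 - 151.18 = 22.71
4) 1.0(289.82) + 1.0(215.97) + 0.75(402.47) = 289.82 + 215.97 + 301.85 = 807.64
Combination 4 governs: N = 807.64 kN.

807.64 kN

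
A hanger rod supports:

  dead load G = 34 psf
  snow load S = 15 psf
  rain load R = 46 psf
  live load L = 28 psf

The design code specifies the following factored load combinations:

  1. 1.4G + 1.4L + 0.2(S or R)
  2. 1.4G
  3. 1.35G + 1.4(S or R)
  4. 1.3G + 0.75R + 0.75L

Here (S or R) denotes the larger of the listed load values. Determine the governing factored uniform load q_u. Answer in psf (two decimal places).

(S or R) → R = 46 psf.
1. 1.4(34) + 1.4(28) + 0.2(46) = 96.00
2. 1.4(34) = 47.60
3. 1.35(34) + 1.4(46) = 110.30
4. 1.3(34) + 0.75(46) + 0.75(28) = 99.70
The controlling combination is 3, giving 110.30 psf.

110.30 psf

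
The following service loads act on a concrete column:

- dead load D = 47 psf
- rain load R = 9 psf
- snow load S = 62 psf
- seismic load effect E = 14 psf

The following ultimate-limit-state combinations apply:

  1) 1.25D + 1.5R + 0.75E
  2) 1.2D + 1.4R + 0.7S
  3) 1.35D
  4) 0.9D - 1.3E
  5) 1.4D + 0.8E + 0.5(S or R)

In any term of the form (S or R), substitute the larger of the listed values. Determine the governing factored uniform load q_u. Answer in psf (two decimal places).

(S or R) → S = 62 psf.
1) 1.25(47) + 1.5(9) + 0.75(14) = 58.75 + 13.50 + 10.50 = 82.75
2) 1.2(47) + 1.4(9) + 0.7(62) = 56.40 + 12.60 + 43.40 = 112.40
3) 1.35(47) = 63.45
4) 0.9(47) - 1.3(14) = 42.30 - 18.20 = 24.10
5) 1.4(47) + 0.8(14) + 0.5(62) = 65.80 + 11.20 + 31.00 = 108.00
The controlling combination is 2, giving 112.40 psf.

112.40 psf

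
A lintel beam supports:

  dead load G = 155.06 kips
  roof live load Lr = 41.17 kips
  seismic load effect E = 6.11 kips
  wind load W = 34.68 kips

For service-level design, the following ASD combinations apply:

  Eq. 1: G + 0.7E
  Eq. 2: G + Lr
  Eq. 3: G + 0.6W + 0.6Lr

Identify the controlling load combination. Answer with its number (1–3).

Combination 3

Eq. 1: 1.0(155.06) + 0.7(6.11) = 155.06 + 4.28 = 159.34
Eq. 2: 1.0(155.06) + 1.0(41.17) = 155.06 + 41.17 = 196.23
Eq. 3: 1.0(155.06) + 0.6(34.68) + 0.6(41.17) = 155.06 + 20.81 + 24.70 = 200.57
The largest value is 200.57 kips from combination 3.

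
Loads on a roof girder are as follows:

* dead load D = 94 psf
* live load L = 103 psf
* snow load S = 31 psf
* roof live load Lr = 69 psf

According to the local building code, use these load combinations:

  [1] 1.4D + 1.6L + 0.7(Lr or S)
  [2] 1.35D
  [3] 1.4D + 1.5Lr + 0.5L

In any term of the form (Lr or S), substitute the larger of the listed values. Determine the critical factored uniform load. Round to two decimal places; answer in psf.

(Lr or S) → Lr = 69 psf.
[1] 1.4(94) + 1.6(103) + 0.7(69) = 344.70
[2] 1.35(94) = 126.90
[3] 1.4(94) + 1.5(69) + 0.5(103) = 286.60
The controlling combination is 1, giving 344.70 psf.

344.70 psf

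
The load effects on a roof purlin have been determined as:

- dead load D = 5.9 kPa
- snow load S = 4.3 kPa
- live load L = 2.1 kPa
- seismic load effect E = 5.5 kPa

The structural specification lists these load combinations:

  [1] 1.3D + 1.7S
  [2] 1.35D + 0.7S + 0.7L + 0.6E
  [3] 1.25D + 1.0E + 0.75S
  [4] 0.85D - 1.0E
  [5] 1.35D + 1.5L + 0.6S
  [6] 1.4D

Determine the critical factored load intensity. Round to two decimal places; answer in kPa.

[1] 1.3(5.9) + 1.7(4.3) = 14.98
[2] 1.35(5.9) + 0.7(4.3) + 0.7(2.1) + 0.6(5.5) = 15.75
[3] 1.25(5.9) + 1.0(5.5) + 0.75(4.3) = 16.10
[4] 0.85(5.9) - 1.0(5.5) = -0.49
[5] 1.35(5.9) + 1.5(2.1) + 0.6(4.3) = 13.70
[6] 1.4(5.9) = 8.26
The controlling combination is 3, giving 16.10 kPa.

16.10 kPa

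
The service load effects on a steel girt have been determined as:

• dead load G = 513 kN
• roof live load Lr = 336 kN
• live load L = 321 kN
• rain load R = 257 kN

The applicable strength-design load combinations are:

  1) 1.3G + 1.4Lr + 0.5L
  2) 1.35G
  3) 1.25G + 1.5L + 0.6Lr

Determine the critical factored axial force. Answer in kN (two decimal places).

1324.35 kN

1) 1.3(513) + 1.4(336) + 0.5(321) = 1297.80
2) 1.35(513) = 692.55
3) 1.25(513) + 1.5(321) + 0.6(336) = 1324.35
Combination 3 governs: N_u = 1324.35 kN.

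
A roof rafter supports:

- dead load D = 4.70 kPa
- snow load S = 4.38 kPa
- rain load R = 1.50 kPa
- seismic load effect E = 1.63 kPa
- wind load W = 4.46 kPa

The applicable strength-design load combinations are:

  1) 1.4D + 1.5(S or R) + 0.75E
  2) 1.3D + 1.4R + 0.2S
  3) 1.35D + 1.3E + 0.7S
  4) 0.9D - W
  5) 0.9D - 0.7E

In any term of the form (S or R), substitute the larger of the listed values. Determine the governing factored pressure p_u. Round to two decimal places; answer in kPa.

14.37 kPa

(S or R) → S = 4.38 kPa.
1) 1.4(4.70) + 1.5(4.38) + 0.75(1.63) = 6.58 + 6.57 + 1.22 = 14.37
2) 1.3(4.70) + 1.4(1.50) + 0.2(4.38) = 6.11 + 2.10 + 0.88 = 9.09
3) 1.35(4.70) + 1.3(1.63) + 0.7(4.38) = 11.53
4) 0.9(4.70) - 1.0(4.46) = 4.23 - 4.46 = -0.23
5) 0.9(4.70) - 0.7(1.63) = 4.23 - 1.14 = 3.09
The controlling combination is 1, giving 14.37 kPa.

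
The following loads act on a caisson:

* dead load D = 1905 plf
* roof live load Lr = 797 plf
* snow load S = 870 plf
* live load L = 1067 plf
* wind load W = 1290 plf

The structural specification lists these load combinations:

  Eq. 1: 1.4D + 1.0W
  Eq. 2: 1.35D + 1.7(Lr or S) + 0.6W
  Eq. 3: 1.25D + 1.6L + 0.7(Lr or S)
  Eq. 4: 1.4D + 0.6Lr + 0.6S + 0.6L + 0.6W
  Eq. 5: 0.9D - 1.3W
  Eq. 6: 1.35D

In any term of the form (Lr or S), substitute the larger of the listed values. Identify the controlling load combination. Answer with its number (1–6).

Combination 4

(Lr or S) → S = 870 plf.
Eq. 1: 1.4(1905) + 1.0(1290) = 3957.00
Eq. 2: 1.35(1905) + 1.7(870) + 0.6(1290) = 4824.75
Eq. 3: 1.25(1905) + 1.6(1067) + 0.7(870) = 4697.45
Eq. 4: 1.4(1905) + 0.6(797) + 0.6(870) + 0.6(1067) + 0.6(1290) = 5081.40
Eq. 5: 0.9(1905) - 1.3(1290) = 37.50
Eq. 6: 1.35(1905) = 2571.75
The largest value is 5081.40 plf from combination 4.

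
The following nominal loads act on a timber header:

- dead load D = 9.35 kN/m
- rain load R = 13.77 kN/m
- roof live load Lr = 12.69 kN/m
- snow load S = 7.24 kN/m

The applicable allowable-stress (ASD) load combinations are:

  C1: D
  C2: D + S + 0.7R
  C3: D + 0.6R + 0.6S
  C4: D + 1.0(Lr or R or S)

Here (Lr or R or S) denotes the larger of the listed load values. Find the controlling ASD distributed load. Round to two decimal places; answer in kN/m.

(Lr or R or S) → R = 13.77 kN/m.
C1: 1.0(9.35) = 9.35
C2: 1.0(9.35) + 1.0(7.24) + 0.7(13.77) = 9.35 + 7.24 + 9.64 = 26.23
C3: 1.0(9.35) + 0.6(13.77) + 0.6(7.24) = 21.96
C4: 1.0(9.35) + 1.0(13.77) = 9.35 + 13.77 = 23.12
Combination 2 governs: w = 26.23 kN/m.

26.23 kN/m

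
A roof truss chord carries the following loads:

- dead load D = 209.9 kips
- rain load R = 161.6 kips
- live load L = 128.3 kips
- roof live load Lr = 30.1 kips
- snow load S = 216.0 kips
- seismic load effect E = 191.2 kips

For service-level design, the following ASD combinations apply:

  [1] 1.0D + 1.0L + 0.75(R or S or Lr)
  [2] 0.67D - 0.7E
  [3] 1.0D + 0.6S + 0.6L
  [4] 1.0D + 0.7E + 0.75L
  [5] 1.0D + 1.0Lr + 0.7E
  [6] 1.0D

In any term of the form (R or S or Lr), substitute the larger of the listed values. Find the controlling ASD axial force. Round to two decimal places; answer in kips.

(R or S or Lr) → S = 216.0 kips.
[1] 1.0(209.9) + 1.0(128.3) + 0.75(216.0) = 209.90 + 128.30 + 162.00 = 500.20
[2] 0.67(209.9) - 0.7(191.2) = 140.63 - 133.84 = 6.79
[3] 1.0(209.9) + 0.6(216.0) + 0.6(128.3) = 209.90 + 129.60 + 76.98 = 416.48
[4] 1.0(209.9) + 0.7(191.2) + 0.75(128.3) = 209.90 + 133.84 + 96.23 = 439.97
[5] 1.0(209.9) + 1.0(30.1) + 0.7(191.2) = 209.90 + 30.10 + 133.84 = 373.84
[6] 1.0(209.9) = 209.90
Combination 1 governs: P = 500.20 kips.

500.20 kips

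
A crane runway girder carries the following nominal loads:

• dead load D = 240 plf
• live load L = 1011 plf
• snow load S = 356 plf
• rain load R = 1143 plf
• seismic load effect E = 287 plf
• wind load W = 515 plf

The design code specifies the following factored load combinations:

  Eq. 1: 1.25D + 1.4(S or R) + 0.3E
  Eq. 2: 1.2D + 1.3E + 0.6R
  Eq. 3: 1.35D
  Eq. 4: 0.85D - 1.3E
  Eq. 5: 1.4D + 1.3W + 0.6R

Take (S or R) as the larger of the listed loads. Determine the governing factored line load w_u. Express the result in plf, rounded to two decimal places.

1986.30 plf

(S or R) → R = 1143 plf.
Eq. 1: 1.25(240) + 1.4(1143) + 0.3(287) = 300.00 + 1600.20 + 86.10 = 1986.30
Eq. 2: 1.2(240) + 1.3(287) + 0.6(1143) = 288.00 + 373.10 + 685.80 = 1346.90
Eq. 3: 1.35(240) = 324.00
Eq. 4: 0.85(240) - 1.3(287) = 204.00 - 373.10 = -169.10
Eq. 5: 1.4(240) + 1.3(515) + 0.6(1143) = 336.00 + 669.50 + 685.80 = 1691.30
Combination 1 governs: w_u = 1986.30 plf.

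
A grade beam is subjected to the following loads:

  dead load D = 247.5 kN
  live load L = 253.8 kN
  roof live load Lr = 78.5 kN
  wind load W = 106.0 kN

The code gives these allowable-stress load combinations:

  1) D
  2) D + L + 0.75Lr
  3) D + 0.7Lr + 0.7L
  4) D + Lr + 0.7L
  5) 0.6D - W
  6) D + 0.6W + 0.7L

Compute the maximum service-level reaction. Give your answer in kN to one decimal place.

560.2 kN

1) 1.0(247.5) = 247.5
2) 1.0(247.5) + 1.0(253.8) + 0.75(78.5) = 247.5 + 253.8 + 58.9 = 560.2
3) 1.0(247.5) + 0.7(78.5) + 0.7(253.8) = 480.1
4) 1.0(247.5) + 1.0(78.5) + 0.7(253.8) = 247.5 + 78.5 + 177.7 = 503.7
5) 0.6(247.5) - 1.0(106.0) = 148.5 - 106.0 = 42.5
6) 1.0(247.5) + 0.6(106.0) + 0.7(253.8) = 247.5 + 63.6 + 177.7 = 488.8
Combination 2 governs: V = 560.2 kN.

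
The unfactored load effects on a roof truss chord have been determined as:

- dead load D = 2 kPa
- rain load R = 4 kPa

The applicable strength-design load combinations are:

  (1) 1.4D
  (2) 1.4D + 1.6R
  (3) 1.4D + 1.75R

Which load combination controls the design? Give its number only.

Combination 3

(1) 1.4(2) = 2.8
(2) 1.4(2) + 1.6(4) = 9.2
(3) 1.4(2) + 1.75(4) = 9.8
The largest value is 9.8 kPa from combination 3.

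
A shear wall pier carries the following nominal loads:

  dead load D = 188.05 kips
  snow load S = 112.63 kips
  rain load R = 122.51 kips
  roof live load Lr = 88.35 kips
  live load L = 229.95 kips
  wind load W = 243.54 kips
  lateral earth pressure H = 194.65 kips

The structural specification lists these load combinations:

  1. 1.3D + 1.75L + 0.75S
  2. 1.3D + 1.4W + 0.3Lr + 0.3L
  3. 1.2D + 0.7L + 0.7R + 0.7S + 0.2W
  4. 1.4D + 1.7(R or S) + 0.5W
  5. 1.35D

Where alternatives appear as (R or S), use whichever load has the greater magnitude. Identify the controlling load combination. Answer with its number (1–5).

(R or S) → R = 122.51 kips.
1. 1.3(188.05) + 1.75(229.95) + 0.75(112.63) = 731.35
2. 1.3(188.05) + 1.4(243.54) + 0.3(88.35) + 0.3(229.95) = 680.91
3. 1.2(188.05) + 0.7(229.95) + 0.7(122.51) + 0.7(112.63) + 0.2(243.54) = 599.93
4. 1.4(188.05) + 1.7(122.51) + 0.5(243.54) = 593.31
5. 1.35(188.05) = 253.87
The largest value is 731.35 kips from combination 1.

Combination 1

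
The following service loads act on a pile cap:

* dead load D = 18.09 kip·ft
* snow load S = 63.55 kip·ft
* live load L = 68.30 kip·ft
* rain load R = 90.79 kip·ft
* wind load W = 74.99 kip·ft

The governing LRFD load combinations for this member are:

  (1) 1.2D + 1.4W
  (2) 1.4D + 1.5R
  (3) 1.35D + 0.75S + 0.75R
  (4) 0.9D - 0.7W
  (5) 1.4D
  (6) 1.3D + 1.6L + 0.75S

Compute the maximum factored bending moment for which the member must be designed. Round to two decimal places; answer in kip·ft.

(1) 1.2(18.09) + 1.4(74.99) = 126.69
(2) 1.4(18.09) + 1.5(90.79) = 161.51
(3) 1.35(18.09) + 0.75(63.55) + 0.75(90.79) = 140.18
(4) 0.9(18.09) - 0.7(74.99) = 16.28 - 52.49 = -36.21
(5) 1.4(18.09) = 25.33
(6) 1.3(18.09) + 1.6(68.30) + 0.75(63.55) = 23.52 + 109.28 + 47.66 = 180.46
Maximum is from combination 6.

180.46 kip·ft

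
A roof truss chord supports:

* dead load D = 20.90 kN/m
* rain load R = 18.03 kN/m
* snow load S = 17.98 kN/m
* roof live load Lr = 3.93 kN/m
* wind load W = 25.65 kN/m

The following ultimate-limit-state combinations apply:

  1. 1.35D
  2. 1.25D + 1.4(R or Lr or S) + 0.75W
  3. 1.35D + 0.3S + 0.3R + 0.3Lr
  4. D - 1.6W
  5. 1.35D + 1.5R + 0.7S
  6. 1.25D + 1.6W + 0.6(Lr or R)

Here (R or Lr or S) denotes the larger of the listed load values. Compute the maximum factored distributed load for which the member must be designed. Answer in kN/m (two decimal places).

(R or Lr or S) → R = 18.03 kN/m; (Lr or R) → R = 18.03 kN/m.
1. 1.35(20.90) = 28.22
2. 1.25(20.90) + 1.4(18.03) + 0.75(25.65) = 70.60
3. 1.35(20.90) + 0.3(17.98) + 0.3(18.03) + 0.3(3.93) = 40.20
4. 1.0(20.90) - 1.6(25.65) = -20.14
5. 1.35(20.90) + 1.5(18.03) + 0.7(17.98) = 67.85
6. 1.25(20.90) + 1.6(25.65) + 0.6(18.03) = 77.98
Combination 6 governs: w_u = 77.98 kN/m.

77.98 kN/m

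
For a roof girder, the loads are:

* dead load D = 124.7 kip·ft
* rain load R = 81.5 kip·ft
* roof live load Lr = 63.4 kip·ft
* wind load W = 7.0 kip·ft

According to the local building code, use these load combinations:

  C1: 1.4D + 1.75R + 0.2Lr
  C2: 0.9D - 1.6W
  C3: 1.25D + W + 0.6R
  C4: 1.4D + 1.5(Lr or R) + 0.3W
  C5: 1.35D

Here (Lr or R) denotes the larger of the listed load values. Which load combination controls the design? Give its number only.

Combination 1

(Lr or R) → R = 81.5 kip·ft.
C1: 1.4(124.7) + 1.75(81.5) + 0.2(63.4) = 329.89
C2: 0.9(124.7) - 1.6(7.0) = 101.03
C3: 1.25(124.7) + 1.0(7.0) + 0.6(81.5) = 211.78
C4: 1.4(124.7) + 1.5(81.5) + 0.3(7.0) = 298.93
C5: 1.35(124.7) = 168.35
The largest value is 329.89 kip·ft from combination 1.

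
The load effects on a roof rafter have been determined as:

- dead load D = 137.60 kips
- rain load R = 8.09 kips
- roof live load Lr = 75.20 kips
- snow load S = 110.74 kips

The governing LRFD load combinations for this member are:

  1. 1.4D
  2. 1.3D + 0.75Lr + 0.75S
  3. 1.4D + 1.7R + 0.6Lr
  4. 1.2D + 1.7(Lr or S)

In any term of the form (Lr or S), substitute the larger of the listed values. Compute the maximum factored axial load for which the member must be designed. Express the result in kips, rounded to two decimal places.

(Lr or S) → S = 110.74 kips.
1. 1.4(137.60) = 192.64
2. 1.3(137.60) + 0.75(75.20) + 0.75(110.74) = 318.34
3. 1.4(137.60) + 1.7(8.09) + 0.6(75.20) = 251.51
4. 1.2(137.60) + 1.7(110.74) = 353.38
Maximum is from combination 4.

353.38 kips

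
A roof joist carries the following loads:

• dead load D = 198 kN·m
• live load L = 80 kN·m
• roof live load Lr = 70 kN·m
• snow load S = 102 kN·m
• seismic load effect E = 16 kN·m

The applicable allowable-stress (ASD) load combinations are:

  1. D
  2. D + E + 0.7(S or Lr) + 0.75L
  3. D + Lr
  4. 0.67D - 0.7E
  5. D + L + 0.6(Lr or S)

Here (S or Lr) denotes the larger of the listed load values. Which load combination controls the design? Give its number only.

(S or Lr) → S = 102 kN·m; (Lr or S) → S = 102 kN·m.
1. 1.0(198) = 198.00
2. 1.0(198) + 1.0(16) + 0.7(102) + 0.75(80) = 198.00 + 16.00 + 71.40 + 60.00 = 345.40
3. 1.0(198) + 1.0(70) = 198.00 + 70.00 = 268.00
4. 0.67(198) - 0.7(16) = 132.66 - 11.20 = 121.46
5. 1.0(198) + 1.0(80) + 0.6(102) = 198.00 + 80.00 + 61.20 = 339.20
The largest value is 345.40 kN·m from combination 2.

Combination 2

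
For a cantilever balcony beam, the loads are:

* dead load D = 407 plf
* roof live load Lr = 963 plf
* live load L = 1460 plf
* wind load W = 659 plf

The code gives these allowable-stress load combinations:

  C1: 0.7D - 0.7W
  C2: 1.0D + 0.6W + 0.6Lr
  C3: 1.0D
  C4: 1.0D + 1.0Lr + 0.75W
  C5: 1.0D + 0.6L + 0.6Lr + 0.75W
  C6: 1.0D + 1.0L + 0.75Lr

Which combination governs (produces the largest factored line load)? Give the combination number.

C1: 0.7(407) - 0.7(659) = 284.9 - 461.3 = -176.4
C2: 1.0(407) + 0.6(659) + 0.6(963) = 407.0 + 395.4 + 577.8 = 1380.2
C3: 1.0(407) = 407.0
C4: 1.0(407) + 1.0(963) + 0.75(659) = 407.0 + 963.0 + 494.3 = 1864.3
C5: 1.0(407) + 0.6(1460) + 0.6(963) + 0.75(659) = 407.0 + 876.0 + 577.8 + 494.3 = 2355.1
C6: 1.0(407) + 1.0(1460) + 0.75(963) = 407.0 + 1460.0 + 722.3 = 2589.3
The largest value is 2589.3 plf from combination 6.

Combination 6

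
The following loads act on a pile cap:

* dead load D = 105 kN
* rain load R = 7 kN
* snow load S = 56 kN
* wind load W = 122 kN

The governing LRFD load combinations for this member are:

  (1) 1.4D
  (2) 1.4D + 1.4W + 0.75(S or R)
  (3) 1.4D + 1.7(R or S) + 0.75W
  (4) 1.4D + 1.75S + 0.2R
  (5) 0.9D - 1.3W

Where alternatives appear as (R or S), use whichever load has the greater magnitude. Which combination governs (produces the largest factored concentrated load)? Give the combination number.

Combination 2

(S or R) → S = 56 kN; (R or S) → S = 56 kN.
(1) 1.4(105) = 147.0
(2) 1.4(105) + 1.4(122) + 0.75(56) = 147.0 + 170.8 + 42.0 = 359.8
(3) 1.4(105) + 1.7(56) + 0.75(122) = 147.0 + 95.2 + 91.5 = 333.7
(4) 1.4(105) + 1.75(56) + 0.2(7) = 147.0 + 98.0 + 1.4 = 246.4
(5) 0.9(105) - 1.3(122) = 94.5 - 158.6 = -64.1
The largest value is 359.8 kN from combination 2.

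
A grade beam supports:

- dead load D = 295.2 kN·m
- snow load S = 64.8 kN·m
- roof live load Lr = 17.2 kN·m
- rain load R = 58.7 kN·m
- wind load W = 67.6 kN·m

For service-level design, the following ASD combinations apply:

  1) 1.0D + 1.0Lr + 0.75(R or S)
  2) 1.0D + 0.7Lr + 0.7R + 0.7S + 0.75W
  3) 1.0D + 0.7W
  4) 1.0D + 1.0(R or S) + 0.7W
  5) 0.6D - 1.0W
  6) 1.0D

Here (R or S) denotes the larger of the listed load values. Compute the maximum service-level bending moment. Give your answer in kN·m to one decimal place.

444.4 kN·m

(R or S) → S = 64.8 kN·m.
1) 1.0(295.2) + 1.0(17.2) + 0.75(64.8) = 295.2 + 17.2 + 48.6 = 361.0
2) 1.0(295.2) + 0.7(17.2) + 0.7(58.7) + 0.7(64.8) + 0.75(67.6) = 295.2 + 12.0 + 41.1 + 45.4 + 50.7 = 444.4
3) 1.0(295.2) + 0.7(67.6) = 295.2 + 47.3 = 342.5
4) 1.0(295.2) + 1.0(64.8) + 0.7(67.6) = 295.2 + 64.8 + 47.3 = 407.3
5) 0.6(295.2) - 1.0(67.6) = 177.1 - 67.6 = 109.5
6) 1.0(295.2) = 295.2
Combination 2 governs: M = 444.4 kN·m.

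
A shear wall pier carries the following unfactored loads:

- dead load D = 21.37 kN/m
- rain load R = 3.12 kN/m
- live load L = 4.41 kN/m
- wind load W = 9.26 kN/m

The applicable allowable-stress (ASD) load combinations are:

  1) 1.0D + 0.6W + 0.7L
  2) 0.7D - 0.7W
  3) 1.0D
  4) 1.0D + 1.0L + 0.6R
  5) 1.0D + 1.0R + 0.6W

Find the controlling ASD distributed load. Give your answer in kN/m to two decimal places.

30.05 kN/m

1) 1.0(21.37) + 0.6(9.26) + 0.7(4.41) = 30.01
2) 0.7(21.37) - 0.7(9.26) = 14.96 - 6.48 = 8.48
3) 1.0(21.37) = 21.37
4) 1.0(21.37) + 1.0(4.41) + 0.6(3.12) = 21.37 + 4.41 + 1.87 = 27.65
5) 1.0(21.37) + 1.0(3.12) + 0.6(9.26) = 21.37 + 3.12 + 5.56 = 30.05
Combination 5 governs: w = 30.05 kN/m.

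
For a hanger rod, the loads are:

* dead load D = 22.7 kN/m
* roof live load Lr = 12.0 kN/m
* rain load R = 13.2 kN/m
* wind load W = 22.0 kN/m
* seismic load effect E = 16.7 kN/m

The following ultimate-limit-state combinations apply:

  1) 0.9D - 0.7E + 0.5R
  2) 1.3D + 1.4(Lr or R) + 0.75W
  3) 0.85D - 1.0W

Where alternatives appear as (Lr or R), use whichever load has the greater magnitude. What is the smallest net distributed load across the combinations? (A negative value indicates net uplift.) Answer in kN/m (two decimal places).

(Lr or R) → R = 13.2 kN/m.
1) 0.9(22.7) - 0.7(16.7) + 0.5(13.2) = 20.43 - 11.69 + 6.60 = 15.34
2) 1.3(22.7) + 1.4(13.2) + 0.75(22.0) = 29.51 + 18.48 + 16.50 = 64.49
3) 0.85(22.7) - 1.0(22.0) = -2.71
Combination 3 gives the minimum: -2.71 kN/m.

-2.71 kN/m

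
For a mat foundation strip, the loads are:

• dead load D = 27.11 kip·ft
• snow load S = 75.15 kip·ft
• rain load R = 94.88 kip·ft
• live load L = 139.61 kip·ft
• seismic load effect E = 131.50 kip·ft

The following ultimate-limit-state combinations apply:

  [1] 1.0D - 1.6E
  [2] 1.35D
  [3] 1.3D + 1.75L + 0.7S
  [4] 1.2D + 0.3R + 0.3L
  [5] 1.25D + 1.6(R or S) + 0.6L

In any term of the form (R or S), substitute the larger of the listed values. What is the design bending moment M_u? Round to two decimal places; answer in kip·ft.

332.17 kip·ft

(R or S) → R = 94.88 kip·ft.
[1] 1.0(27.11) - 1.6(131.50) = -183.29
[2] 1.35(27.11) = 36.60
[3] 1.3(27.11) + 1.75(139.61) + 0.7(75.15) = 332.17
[4] 1.2(27.11) + 0.3(94.88) + 0.3(139.61) = 102.88
[5] 1.25(27.11) + 1.6(94.88) + 0.6(139.61) = 269.46
The controlling combination is 3, giving 332.17 kip·ft.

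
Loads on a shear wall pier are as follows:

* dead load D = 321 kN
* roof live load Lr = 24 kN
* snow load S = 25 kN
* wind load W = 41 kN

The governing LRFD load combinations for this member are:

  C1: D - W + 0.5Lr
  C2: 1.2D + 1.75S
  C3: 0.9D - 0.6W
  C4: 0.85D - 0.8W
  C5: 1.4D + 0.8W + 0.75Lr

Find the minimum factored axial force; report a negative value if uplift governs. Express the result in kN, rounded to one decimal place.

240.1 kN

C1: 1.0(321) - 1.0(41) + 0.5(24) = 292.0
C2: 1.2(321) + 1.75(25) = 429.0
C3: 0.9(321) - 0.6(41) = 264.3
C4: 0.85(321) - 0.8(41) = 240.1
C5: 1.4(321) + 0.8(41) + 0.75(24) = 500.2
Combination 4 gives the minimum: 240.1 kN.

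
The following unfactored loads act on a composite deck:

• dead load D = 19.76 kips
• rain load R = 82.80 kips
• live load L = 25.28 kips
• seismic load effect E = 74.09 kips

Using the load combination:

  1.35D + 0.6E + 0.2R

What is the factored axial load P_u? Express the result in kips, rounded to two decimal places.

87.69 kips

1.35(19.76) + 0.6(74.09) + 0.2(82.80) = 26.68 + 44.45 + 16.56 = 87.69
P_u = 87.69 kips.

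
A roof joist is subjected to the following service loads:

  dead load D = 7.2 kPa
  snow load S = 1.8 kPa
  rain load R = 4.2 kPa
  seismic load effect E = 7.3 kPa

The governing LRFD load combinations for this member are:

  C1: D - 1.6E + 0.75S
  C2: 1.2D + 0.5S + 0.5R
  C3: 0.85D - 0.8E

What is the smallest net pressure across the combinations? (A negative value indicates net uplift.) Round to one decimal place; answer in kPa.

C1: 1.0(7.2) - 1.6(7.3) + 0.75(1.8) = -3.1
C2: 1.2(7.2) + 0.5(1.8) + 0.5(4.2) = 11.6
C3: 0.85(7.2) - 0.8(7.3) = 0.3
Combination 1 gives the minimum: -3.1 kPa.

-3.1 kPa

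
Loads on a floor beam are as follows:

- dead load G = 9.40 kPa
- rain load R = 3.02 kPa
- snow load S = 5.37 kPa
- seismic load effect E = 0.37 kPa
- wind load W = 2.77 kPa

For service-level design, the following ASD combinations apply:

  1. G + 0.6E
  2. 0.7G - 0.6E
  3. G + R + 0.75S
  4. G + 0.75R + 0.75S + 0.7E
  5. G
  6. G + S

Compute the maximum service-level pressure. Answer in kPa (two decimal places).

1. 1.0(9.40) + 0.6(0.37) = 9.62
2. 0.7(9.40) - 0.6(0.37) = 6.36
3. 1.0(9.40) + 1.0(3.02) + 0.75(5.37) = 16.45
4. 1.0(9.40) + 0.75(3.02) + 0.75(5.37) + 0.7(0.37) = 15.95
5. 1.0(9.40) = 9.40
6. 1.0(9.40) + 1.0(5.37) = 14.77
The controlling combination is 3, giving 16.45 kPa.

16.45 kPa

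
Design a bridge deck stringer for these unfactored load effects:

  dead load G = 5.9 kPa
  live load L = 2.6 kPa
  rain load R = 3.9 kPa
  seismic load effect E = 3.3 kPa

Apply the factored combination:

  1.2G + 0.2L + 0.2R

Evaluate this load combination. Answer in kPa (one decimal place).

1.2(5.9) + 0.2(2.6) + 0.2(3.9) = 7.1 + 0.5 + 0.8 = 8.4
q_u = 8.4 kPa.

8.4 kPa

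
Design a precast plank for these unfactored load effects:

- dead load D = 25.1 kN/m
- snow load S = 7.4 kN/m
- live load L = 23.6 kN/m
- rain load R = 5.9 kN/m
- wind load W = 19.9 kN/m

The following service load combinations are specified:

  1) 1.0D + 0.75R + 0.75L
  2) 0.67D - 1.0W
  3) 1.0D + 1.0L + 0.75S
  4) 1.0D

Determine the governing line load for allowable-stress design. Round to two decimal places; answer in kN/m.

54.25 kN/m

1) 1.0(25.1) + 0.75(5.9) + 0.75(23.6) = 47.23
2) 0.67(25.1) - 1.0(19.9) = -3.08
3) 1.0(25.1) + 1.0(23.6) + 0.75(7.4) = 54.25
4) 1.0(25.1) = 25.10
Combination 3 governs: w = 54.25 kN/m.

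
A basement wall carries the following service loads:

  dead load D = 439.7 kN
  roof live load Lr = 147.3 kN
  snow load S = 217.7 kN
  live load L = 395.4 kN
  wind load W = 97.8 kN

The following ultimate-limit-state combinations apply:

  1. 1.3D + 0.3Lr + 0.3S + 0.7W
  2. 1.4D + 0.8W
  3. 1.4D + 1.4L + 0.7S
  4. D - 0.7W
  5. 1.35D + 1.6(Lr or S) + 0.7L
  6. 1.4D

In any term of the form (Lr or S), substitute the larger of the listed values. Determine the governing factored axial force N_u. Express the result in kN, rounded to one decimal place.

1321.5 kN

(Lr or S) → S = 217.7 kN.
1. 1.3(439.7) + 0.3(147.3) + 0.3(217.7) + 0.7(97.8) = 571.6 + 44.2 + 65.3 + 68.5 = 749.6
2. 1.4(439.7) + 0.8(97.8) = 615.6 + 78.2 = 693.8
3. 1.4(439.7) + 1.4(395.4) + 0.7(217.7) = 1321.5
4. 1.0(439.7) - 0.7(97.8) = 439.7 - 68.5 = 371.2
5. 1.35(439.7) + 1.6(217.7) + 0.7(395.4) = 593.6 + 348.3 + 276.8 = 1218.7
6. 1.4(439.7) = 615.6
Combination 3 governs: N_u = 1321.5 kN.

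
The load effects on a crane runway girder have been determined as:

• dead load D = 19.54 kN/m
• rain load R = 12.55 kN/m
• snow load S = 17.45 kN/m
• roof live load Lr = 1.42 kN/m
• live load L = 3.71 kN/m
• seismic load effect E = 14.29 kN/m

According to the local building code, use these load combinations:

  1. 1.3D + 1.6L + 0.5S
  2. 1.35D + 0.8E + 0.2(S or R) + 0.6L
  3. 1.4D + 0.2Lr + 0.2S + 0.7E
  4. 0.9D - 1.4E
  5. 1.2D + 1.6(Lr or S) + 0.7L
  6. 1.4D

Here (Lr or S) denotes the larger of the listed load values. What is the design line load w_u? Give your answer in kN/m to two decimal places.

53.97 kN/m

(S or R) → S = 17.45 kN/m; (Lr or S) → S = 17.45 kN/m.
1. 1.3(19.54) + 1.6(3.71) + 0.5(17.45) = 40.06
2. 1.35(19.54) + 0.8(14.29) + 0.2(17.45) + 0.6(3.71) = 26.38 + 11.43 + 3.49 + 2.23 = 43.53
3. 1.4(19.54) + 0.2(1.42) + 0.2(17.45) + 0.7(14.29) = 27.36 + 0.28 + 3.49 + 10.00 = 41.13
4. 0.9(19.54) - 1.4(14.29) = 17.59 - 20.01 = -2.42
5. 1.2(19.54) + 1.6(17.45) + 0.7(3.71) = 23.45 + 27.92 + 2.60 = 53.97
6. 1.4(19.54) = 27.36
The controlling combination is 5, giving 53.97 kN/m.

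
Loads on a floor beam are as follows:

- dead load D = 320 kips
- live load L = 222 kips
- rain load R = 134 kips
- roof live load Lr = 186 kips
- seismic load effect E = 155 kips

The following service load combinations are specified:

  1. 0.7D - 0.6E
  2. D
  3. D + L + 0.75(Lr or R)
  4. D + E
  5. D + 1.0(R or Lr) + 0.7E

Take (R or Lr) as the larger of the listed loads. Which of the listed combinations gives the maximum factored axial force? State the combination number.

(Lr or R) → Lr = 186 kips; (R or Lr) → Lr = 186 kips.
1. 0.7(320) - 0.6(155) = 224.0 - 93.0 = 131.0
2. 1.0(320) = 320.0
3. 1.0(320) + 1.0(222) + 0.75(186) = 320.0 + 222.0 + 139.5 = 681.5
4. 1.0(320) + 1.0(155) = 320.0 + 155.0 = 475.0
5. 1.0(320) + 1.0(186) + 0.7(155) = 320.0 + 186.0 + 108.5 = 614.5
The largest value is 681.5 kips from combination 3.

Combination 3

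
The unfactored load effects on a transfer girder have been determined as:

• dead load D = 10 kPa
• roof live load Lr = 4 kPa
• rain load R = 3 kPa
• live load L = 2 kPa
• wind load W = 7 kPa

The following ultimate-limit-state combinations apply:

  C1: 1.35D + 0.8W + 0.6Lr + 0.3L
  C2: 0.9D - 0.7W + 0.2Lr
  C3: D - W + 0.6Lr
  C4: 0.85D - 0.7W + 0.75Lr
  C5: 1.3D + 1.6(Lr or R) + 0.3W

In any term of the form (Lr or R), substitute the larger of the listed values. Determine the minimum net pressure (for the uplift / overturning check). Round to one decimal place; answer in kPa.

4.9 kPa

(Lr or R) → Lr = 4 kPa.
C1: 1.35(10) + 0.8(7) + 0.6(4) + 0.3(2) = 13.5 + 5.6 + 2.4 + 0.6 = 22.1
C2: 0.9(10) - 0.7(7) + 0.2(4) = 9.0 - 4.9 + 0.8 = 4.9
C3: 1.0(10) - 1.0(7) + 0.6(4) = 10.0 - 7.0 + 2.4 = 5.4
C4: 0.85(10) - 0.7(7) + 0.75(4) = 8.5 - 4.9 + 3.0 = 6.6
C5: 1.3(10) + 1.6(4) + 0.3(7) = 13.0 + 6.4 + 2.1 = 21.5
Combination 2 gives the minimum: 4.9 kPa.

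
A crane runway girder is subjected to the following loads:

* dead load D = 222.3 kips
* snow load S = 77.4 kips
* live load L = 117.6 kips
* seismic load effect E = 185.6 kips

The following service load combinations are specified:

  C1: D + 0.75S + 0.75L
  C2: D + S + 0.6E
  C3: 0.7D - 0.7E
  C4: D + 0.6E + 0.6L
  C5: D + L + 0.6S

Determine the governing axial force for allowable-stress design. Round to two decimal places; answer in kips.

411.06 kips

C1: 1.0(222.3) + 0.75(77.4) + 0.75(117.6) = 222.30 + 58.05 + 88.20 = 368.55
C2: 1.0(222.3) + 1.0(77.4) + 0.6(185.6) = 222.30 + 77.40 + 111.36 = 411.06
C3: 0.7(222.3) - 0.7(185.6) = 155.61 - 129.92 = 25.69
C4: 1.0(222.3) + 0.6(185.6) + 0.6(117.6) = 222.30 + 111.36 + 70.56 = 404.22
C5: 1.0(222.3) + 1.0(117.6) + 0.6(77.4) = 222.30 + 117.60 + 46.44 = 386.34
Maximum is from combination 2.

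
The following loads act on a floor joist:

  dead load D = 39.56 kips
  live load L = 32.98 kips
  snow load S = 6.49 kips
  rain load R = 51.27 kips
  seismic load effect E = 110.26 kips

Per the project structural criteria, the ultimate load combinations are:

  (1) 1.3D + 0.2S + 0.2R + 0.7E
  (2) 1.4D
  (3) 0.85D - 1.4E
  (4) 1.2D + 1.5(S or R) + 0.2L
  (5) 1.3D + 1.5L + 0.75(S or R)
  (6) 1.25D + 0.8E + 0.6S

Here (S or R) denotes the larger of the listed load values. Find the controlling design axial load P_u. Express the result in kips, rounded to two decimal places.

(S or R) → R = 51.27 kips.
(1) 1.3(39.56) + 0.2(6.49) + 0.2(51.27) + 0.7(110.26) = 51.43 + 1.30 + 10.25 + 77.18 = 140.16
(2) 1.4(39.56) = 55.38
(3) 0.85(39.56) - 1.4(110.26) = -120.74
(4) 1.2(39.56) + 1.5(51.27) + 0.2(32.98) = 130.97
(5) 1.3(39.56) + 1.5(32.98) + 0.75(51.27) = 51.43 + 49.47 + 38.45 = 139.35
(6) 1.25(39.56) + 0.8(110.26) + 0.6(6.49) = 49.45 + 88.21 + 3.89 = 141.55
Maximum is from combination 6.

141.55 kips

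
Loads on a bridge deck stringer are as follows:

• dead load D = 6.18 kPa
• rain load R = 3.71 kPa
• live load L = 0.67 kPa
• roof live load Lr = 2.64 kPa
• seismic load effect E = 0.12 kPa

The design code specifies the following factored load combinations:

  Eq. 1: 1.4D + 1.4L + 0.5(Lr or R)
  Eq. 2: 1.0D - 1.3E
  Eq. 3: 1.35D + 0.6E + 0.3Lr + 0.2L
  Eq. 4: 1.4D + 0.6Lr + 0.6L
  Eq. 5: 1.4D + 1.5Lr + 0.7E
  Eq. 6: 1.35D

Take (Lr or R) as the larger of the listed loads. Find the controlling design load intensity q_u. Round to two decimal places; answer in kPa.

12.70 kPa

(Lr or R) → R = 3.71 kPa.
Eq. 1: 1.4(6.18) + 1.4(0.67) + 0.5(3.71) = 8.65 + 0.94 + 1.86 = 11.45
Eq. 2: 1.0(6.18) - 1.3(0.12) = 6.18 - 0.16 = 6.02
Eq. 3: 1.35(6.18) + 0.6(0.12) + 0.3(2.64) + 0.2(0.67) = 9.34
Eq. 4: 1.4(6.18) + 0.6(2.64) + 0.6(0.67) = 10.64
Eq. 5: 1.4(6.18) + 1.5(2.64) + 0.7(0.12) = 12.70
Eq. 6: 1.35(6.18) = 8.34
Maximum is from combination 5.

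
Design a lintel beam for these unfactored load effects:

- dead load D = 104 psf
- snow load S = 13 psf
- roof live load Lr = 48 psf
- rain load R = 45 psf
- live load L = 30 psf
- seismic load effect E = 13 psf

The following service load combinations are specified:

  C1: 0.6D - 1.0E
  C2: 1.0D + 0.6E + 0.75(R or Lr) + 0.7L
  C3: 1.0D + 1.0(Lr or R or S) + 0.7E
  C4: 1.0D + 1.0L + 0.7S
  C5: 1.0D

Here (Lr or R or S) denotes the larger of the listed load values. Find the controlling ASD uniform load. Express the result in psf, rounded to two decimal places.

(R or Lr) → Lr = 48 psf; (Lr or R or S) → Lr = 48 psf.
C1: 0.6(104) - 1.0(13) = 49.40
C2: 1.0(104) + 0.6(13) + 0.75(48) + 0.7(30) = 168.80
C3: 1.0(104) + 1.0(48) + 0.7(13) = 161.10
C4: 1.0(104) + 1.0(30) + 0.7(13) = 143.10
C5: 1.0(104) = 104.00
Combination 2 governs: q = 168.80 psf.

168.80 psf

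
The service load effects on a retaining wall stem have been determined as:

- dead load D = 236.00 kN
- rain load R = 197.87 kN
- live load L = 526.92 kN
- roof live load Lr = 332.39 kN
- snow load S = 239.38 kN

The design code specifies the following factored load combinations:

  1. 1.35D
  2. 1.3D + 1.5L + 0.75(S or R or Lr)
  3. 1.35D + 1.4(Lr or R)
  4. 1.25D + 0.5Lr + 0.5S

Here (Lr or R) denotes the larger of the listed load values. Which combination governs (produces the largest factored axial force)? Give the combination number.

(S or R or Lr) → Lr = 332.39 kN; (Lr or R) → Lr = 332.39 kN.
1. 1.35(236.00) = 318.60
2. 1.3(236.00) + 1.5(526.92) + 0.75(332.39) = 306.80 + 790.38 + 249.29 = 1346.47
3. 1.35(236.00) + 1.4(332.39) = 318.60 + 465.35 = 783.95
4. 1.25(236.00) + 0.5(332.39) + 0.5(239.38) = 295.00 + 166.20 + 119.69 = 580.89
The largest value is 1346.47 kN from combination 2.

Combination 2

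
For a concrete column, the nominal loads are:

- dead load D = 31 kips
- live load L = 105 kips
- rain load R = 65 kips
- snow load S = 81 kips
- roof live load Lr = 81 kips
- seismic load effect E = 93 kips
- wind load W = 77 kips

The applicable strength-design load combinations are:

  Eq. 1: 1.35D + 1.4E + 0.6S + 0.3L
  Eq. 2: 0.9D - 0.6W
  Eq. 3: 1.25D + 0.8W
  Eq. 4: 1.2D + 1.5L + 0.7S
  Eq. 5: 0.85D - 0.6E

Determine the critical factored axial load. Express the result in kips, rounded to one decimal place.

Eq. 1: 1.35(31) + 1.4(93) + 0.6(81) + 0.3(105) = 252.2
Eq. 2: 0.9(31) - 0.6(77) = -18.3
Eq. 3: 1.25(31) + 0.8(77) = 100.4
Eq. 4: 1.2(31) + 1.5(105) + 0.7(81) = 251.4
Eq. 5: 0.85(31) - 0.6(93) = -29.5
Maximum is from combination 1.

252.2 kips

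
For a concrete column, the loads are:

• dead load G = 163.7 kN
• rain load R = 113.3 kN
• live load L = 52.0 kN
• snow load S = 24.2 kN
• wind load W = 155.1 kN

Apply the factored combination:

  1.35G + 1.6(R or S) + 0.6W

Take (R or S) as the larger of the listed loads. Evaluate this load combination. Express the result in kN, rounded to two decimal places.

(R or S) → R = 113.3 kN.
1.35(163.7) + 1.6(113.3) + 0.6(155.1) = 221.00 + 181.28 + 93.06 = 495.34
V_u = 495.34 kN.

495.34 kN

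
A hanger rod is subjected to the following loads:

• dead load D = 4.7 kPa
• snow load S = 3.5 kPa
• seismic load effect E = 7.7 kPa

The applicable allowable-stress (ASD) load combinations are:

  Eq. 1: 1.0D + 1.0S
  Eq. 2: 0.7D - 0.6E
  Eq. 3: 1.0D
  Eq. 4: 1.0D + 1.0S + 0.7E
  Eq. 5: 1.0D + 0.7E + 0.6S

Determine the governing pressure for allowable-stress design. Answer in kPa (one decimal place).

13.6 kPa

Eq. 1: 1.0(4.7) + 1.0(3.5) = 4.7 + 3.5 = 8.2
Eq. 2: 0.7(4.7) - 0.6(7.7) = 3.3 - 4.6 = -1.3
Eq. 3: 1.0(4.7) = 4.7
Eq. 4: 1.0(4.7) + 1.0(3.5) + 0.7(7.7) = 4.7 + 3.5 + 5.4 = 13.6
Eq. 5: 1.0(4.7) + 0.7(7.7) + 0.6(3.5) = 4.7 + 5.4 + 2.1 = 12.2
Maximum is from combination 4.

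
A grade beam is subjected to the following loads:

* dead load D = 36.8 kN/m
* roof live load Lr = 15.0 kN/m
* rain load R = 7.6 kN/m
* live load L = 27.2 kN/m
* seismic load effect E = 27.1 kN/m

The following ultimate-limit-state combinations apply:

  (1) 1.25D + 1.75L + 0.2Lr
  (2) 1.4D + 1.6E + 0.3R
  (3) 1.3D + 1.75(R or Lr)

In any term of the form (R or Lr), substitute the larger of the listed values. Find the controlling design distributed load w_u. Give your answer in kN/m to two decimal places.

97.16 kN/m

(R or Lr) → Lr = 15.0 kN/m.
(1) 1.25(36.8) + 1.75(27.2) + 0.2(15.0) = 96.60
(2) 1.4(36.8) + 1.6(27.1) + 0.3(7.6) = 97.16
(3) 1.3(36.8) + 1.75(15.0) = 74.09
Maximum is from combination 2.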